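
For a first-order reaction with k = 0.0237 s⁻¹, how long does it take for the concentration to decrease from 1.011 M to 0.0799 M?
107.09 s

From ln[A] = ln[A]₀ - k·t: t = ln([A]₀/[A])/k = ln(1.011/0.0799)/0.0237 = ln(12.6533)/0.0237 = 2.5379/0.0237 = 107.09 s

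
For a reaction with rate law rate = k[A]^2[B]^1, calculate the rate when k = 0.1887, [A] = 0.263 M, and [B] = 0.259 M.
0.003381 M/s

rate = k·[A]^2·[B]^1 = 0.1887·(0.263)^2·(0.259)^1 = 0.1887·0.069169·0.259 = 0.003381 M/s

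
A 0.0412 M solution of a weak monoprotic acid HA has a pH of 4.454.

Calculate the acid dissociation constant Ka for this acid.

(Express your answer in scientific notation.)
K_a = 3.00e-08

[H⁺] = 10^(−pH) = 10^(−4.454) = 3.516e-05 M. For HA ⇌ H⁺ + A⁻, Ka = x²/(C − x) = (3.516e-05)²/(0.0412 − 3.516e-05) = 3.00e-08.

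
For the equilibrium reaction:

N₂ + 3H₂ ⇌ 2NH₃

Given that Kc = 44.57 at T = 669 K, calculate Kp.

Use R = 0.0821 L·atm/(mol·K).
K_p = 0.0148

Δn = (moles gaseous products) − (moles gaseous reactants) = -2
T = 669 K; RT = 0.0821 × 669 = 54.9249
Kp = Kc·(RT)^Δn = 44.57 × (54.9249)^-2 = 44.57 × 0.000331483 = 0.0148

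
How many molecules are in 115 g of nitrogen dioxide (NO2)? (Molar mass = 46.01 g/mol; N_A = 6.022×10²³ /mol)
Moles = 115 g ÷ 46.01 g/mol = 2.49946 mol
Molecules = 2.49946 mol × 6.022×10²³ /mol = 1.505e+24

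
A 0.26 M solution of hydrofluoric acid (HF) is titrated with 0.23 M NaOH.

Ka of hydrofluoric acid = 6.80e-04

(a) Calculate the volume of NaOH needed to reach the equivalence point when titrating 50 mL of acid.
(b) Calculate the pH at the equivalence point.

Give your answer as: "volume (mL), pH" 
V = 56.5 mL, pH = 8.13

(a) At equivalence: moles acid = moles base.
moles acid = 0.26 × 0.05 = 0.013 mol; V_NaOH = 0.013/0.23 = 0.05652 L = 56.5 mL.
(b) At equivalence, all acid → conjugate base A⁻ at [A⁻] = 0.013/0.1065 = 0.122 M.
Kb = Kw/Ka = 1.0e-14/6.80e-04 = 1.471e-11; [OH⁻] = √(Kb·[A⁻]) = 1.340e-06; pOH = 5.87; pH = 14 − pOH = 8.13.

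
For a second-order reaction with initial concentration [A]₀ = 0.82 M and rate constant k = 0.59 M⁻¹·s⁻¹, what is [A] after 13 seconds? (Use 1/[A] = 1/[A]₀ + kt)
0.1125 M

1/[A] = 1/[A]₀ + k·t = 1/0.82 + (0.59)·(13) = 1.2195 + 7.6700 = 8.8895
[A] = 1/8.8895 = 0.1125 M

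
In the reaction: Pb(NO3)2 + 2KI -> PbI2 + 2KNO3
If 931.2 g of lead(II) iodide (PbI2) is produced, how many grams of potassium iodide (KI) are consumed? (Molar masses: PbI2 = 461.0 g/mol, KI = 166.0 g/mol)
Moles of PbI2 = 931.2 g ÷ 461.0 g/mol = 2.01996 mol
Mole ratio: 2 mol KI / 1 mol PbI2
Moles of KI = 2.01996 × (2/1) = 4.03991 mol
Mass of KI = 4.03991 mol × 166.0 g/mol = 670.6 g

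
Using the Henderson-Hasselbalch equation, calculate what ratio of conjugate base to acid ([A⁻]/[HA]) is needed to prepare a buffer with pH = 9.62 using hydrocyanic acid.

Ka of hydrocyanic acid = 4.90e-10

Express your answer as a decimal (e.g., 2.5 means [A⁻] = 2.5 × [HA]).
[A⁻]/[HA] = 2.043

pKa = −log(4.90e-10) = 9.3098. pH = pKa + log([A⁻]/[HA]). 9.62 = 9.3098 + log(ratio). log(ratio) = 9.62 − 9.3098 = 0.3102. ratio = 10^(0.3102) = 2.043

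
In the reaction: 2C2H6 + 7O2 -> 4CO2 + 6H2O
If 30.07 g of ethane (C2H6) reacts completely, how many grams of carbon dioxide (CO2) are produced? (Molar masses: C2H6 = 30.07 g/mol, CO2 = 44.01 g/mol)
Moles of C2H6 = 30.07 g ÷ 30.07 g/mol = 1 mol
Mole ratio: 4 mol CO2 / 2 mol C2H6
Moles of CO2 = 1 × (4/2) = 2 mol
Mass of CO2 = 2 mol × 44.01 g/mol = 88.02 g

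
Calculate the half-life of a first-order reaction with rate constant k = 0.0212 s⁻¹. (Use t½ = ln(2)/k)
32.70 s

t½ = ln(2)/k = 0.6931/0.0212 = 32.70 s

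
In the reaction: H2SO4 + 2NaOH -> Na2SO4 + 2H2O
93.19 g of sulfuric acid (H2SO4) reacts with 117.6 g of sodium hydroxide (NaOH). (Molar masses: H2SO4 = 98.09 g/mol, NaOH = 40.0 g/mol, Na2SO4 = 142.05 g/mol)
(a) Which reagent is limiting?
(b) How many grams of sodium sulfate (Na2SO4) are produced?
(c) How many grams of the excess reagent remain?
(a) H2SO4, (b) 135 g, (c) 41.6 g

Moles of H2SO4 = 93.19 g ÷ 98.09 g/mol = 0.950046 mol
Moles of NaOH = 117.6 g ÷ 40.0 g/mol = 2.94 mol
Moles ÷ coefficient: H2SO4: 0.950046/1 = 0.95, NaOH: 2.94/2 = 1.47
(a) H2SO4 has the smaller value, so H2SO4 is the limiting reagent.
(b) Moles of Na2SO4 = 0.950046 mol H2SO4 × (1/1) = 0.950046 mol; mass = 0.950046 mol × 142.05 g/mol = 135 g
(c) NaOH consumed = 0.950046 × (2/1) = 1.90009 mol; remaining = 2.94 − 1.90009 = 1.03991 mol; mass = 1.03991 mol × 40.0 g/mol = 41.6 g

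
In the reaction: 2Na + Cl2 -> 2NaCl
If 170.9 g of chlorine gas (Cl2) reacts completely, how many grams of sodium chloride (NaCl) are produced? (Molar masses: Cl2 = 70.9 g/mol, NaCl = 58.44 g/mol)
Moles of Cl2 = 170.9 g ÷ 70.9 g/mol = 2.41044 mol
Mole ratio: 2 mol NaCl / 1 mol Cl2
Moles of NaCl = 2.41044 × (2/1) = 4.82087 mol
Mass of NaCl = 4.82087 mol × 58.44 g/mol = 281.7 g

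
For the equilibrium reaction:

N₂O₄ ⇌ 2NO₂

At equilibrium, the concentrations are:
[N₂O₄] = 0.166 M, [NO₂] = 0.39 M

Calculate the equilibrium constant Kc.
K_c = 0.9163

Kc = ([NO₂]^2) / ([N₂O₄])
   = ((0.39)^2) / ((0.166))
   = 0.1521 / 0.166 = 0.9163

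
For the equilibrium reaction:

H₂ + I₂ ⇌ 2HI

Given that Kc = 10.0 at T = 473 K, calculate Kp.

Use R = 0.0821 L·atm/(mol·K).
K_p = 10.0000

Δn = (moles gaseous products) − (moles gaseous reactants) = 0
T = 473 K; RT = 0.0821 × 473 = 38.8333
Kp = Kc·(RT)^Δn = 10.0 × (38.8333)^0 = 10.0 × 1 = 10.0000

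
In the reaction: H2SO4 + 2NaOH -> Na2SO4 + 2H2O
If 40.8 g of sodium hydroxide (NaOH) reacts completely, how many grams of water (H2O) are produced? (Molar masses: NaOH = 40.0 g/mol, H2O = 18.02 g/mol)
Moles of NaOH = 40.8 g ÷ 40.0 g/mol = 1.02 mol
Mole ratio: 2 mol H2O / 2 mol NaOH
Moles of H2O = 1.02 × (2/2) = 1.02 mol
Mass of H2O = 1.02 mol × 18.02 g/mol = 18.38 g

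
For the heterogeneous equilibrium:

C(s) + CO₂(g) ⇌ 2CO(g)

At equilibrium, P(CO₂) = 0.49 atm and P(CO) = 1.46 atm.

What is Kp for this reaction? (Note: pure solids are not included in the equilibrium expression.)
K_p = 4.350

Solid C is excluded.
Kp = P(CO)²/P(CO₂) = (1.46)²/0.49 = 2.132/0.49 = 4.350.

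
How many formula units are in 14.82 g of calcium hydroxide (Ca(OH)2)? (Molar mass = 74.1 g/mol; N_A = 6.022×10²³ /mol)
Moles = 14.82 g ÷ 74.1 g/mol = 0.2 mol
Formula units = 0.2 mol × 6.022×10²³ /mol = 1.204e+23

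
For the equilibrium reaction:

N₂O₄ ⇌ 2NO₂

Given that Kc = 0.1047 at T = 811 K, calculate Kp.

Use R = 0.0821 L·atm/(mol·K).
K_p = 6.9713

Δn = (moles gaseous products) − (moles gaseous reactants) = 1
T = 811 K; RT = 0.0821 × 811 = 66.5831
Kp = Kc·(RT)^Δn = 0.1047 × (66.5831)^1 = 0.1047 × 66.5831 = 6.9713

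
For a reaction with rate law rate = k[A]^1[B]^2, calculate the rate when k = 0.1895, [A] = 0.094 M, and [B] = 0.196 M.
0.0006843 M/s

rate = k·[A]^1·[B]^2 = 0.1895·(0.094)^1·(0.196)^2 = 0.1895·0.094·0.038416 = 0.0006843 M/s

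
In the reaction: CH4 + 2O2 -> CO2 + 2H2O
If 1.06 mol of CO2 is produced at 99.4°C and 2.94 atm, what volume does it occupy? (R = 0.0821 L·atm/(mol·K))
T = 99.4°C + 273.15 = 372.55 K
V = nRT/P = (1.06 × 0.0821 × 372.55) / 2.94
V = 11.03 L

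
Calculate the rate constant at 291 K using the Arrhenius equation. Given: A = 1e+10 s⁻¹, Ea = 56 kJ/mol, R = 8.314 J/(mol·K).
8.86e-01 s⁻¹

k = A·exp(-Ea/(R·T)) = 1e+10·exp(-56000/(8.314·291)) = 1e+10·exp(-23.1465) = 1e+10·8.8636e-11 = 8.86e-01 s⁻¹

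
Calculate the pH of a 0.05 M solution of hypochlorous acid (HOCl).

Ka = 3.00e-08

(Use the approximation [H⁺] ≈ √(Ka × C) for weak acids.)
pH = 4.41

[H⁺] = √(Ka × C) = √(3.00e-08 × 0.05) = 3.8730e-05. pH = -log(3.8730e-05)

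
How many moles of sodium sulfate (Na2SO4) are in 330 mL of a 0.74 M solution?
Moles = Molarity × Volume (L)
Moles = 0.74 M × 0.33 L = 0.2442 mol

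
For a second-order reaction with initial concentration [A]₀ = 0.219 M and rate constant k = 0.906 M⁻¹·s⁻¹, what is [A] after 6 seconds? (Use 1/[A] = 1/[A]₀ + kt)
0.1000 M

1/[A] = 1/[A]₀ + k·t = 1/0.219 + (0.906)·(6) = 4.5662 + 5.4360 = 10.0022
[A] = 1/10.0022 = 0.1000 M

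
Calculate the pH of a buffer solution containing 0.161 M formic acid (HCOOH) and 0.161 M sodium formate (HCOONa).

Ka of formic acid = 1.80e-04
pH = 3.74

pKa = -log(1.80e-04) = 3.74. pH = pKa + log([A⁻]/[HA]) = 3.74 + log(0.161/0.161)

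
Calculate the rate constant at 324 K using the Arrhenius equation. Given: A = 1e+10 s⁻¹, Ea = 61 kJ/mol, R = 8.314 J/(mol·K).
1.46e+00 s⁻¹

k = A·exp(-Ea/(R·T)) = 1e+10·exp(-61000/(8.314·324)) = 1e+10·exp(-22.6451) = 1e+10·1.4633e-10 = 1.46e+00 s⁻¹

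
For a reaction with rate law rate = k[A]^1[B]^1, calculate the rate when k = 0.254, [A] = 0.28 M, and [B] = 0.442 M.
0.03144 M/s

rate = k·[A]^1·[B]^1 = 0.254·(0.28)^1·(0.442)^1 = 0.254·0.28·0.442 = 0.03144 M/s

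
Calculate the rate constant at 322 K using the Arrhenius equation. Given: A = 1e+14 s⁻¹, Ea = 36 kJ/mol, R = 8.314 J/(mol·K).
1.45e+08 s⁻¹

k = A·exp(-Ea/(R·T)) = 1e+14·exp(-36000/(8.314·322)) = 1e+14·exp(-13.4473) = 1e+14·1.4451e-06 = 1.45e+08 s⁻¹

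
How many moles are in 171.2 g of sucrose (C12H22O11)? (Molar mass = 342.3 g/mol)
Moles = 171.2 g ÷ 342.3 g/mol = 0.5001 mol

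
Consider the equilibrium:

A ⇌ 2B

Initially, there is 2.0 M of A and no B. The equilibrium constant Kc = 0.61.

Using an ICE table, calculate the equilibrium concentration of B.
[B] = 0.963 M

ICE: [A] = 2.0 − x, [B] = 2x.
Kc = (2x)²/(2.0 − x) = 0.61 ⇒ 4x² + 0.61x − 1.22 = 0.
x = (−0.61 + √(0.61² + 4·4·1.22))/(2·4) = (−0.61 + √19.892)/8 = 0.48126.
[B] = 2x = 0.963 M.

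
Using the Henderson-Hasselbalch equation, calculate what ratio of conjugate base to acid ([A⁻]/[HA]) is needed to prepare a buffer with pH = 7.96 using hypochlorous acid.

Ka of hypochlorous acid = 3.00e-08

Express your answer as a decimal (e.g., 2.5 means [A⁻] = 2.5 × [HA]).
[A⁻]/[HA] = 2.736

pKa = −log(3.00e-08) = 7.5229. pH = pKa + log([A⁻]/[HA]). 7.96 = 7.5229 + log(ratio). log(ratio) = 7.96 − 7.5229 = 0.4371. ratio = 10^(0.4371) = 2.736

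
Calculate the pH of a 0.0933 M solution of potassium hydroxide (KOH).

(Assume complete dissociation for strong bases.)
pH = 12.97

[OH⁻] = 0.0933 M for strong base. pOH = -log[OH⁻] = 1.03, pH = 14 - pOH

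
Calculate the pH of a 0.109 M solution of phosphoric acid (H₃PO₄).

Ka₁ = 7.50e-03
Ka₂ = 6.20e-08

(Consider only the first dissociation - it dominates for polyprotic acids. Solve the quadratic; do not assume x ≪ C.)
pH = 1.60

x² + Ka₁·x − Ka₁·C = 0 with Ka₁ = 7.50e-03, C = 0.109.
x = (−Ka₁ + √(Ka₁² + 4·Ka₁·C))/2 = 2.5087e-02 M, so pH = 1.60.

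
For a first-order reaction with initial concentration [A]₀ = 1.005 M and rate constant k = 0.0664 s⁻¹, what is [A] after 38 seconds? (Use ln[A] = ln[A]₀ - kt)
0.0806 M

ln[A] = ln[A]₀ - k·t = ln(1.005) - (0.0664)·(38) = 0.0050 - 2.5232 = -2.5182
[A] = e^(-2.5182) = 0.0806 M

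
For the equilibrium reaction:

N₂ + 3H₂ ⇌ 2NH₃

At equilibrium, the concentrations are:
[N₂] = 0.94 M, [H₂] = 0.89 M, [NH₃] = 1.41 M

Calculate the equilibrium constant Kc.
K_c = 3.0001

Kc = ([NH₃]^2) / ([N₂] × [H₂]^3)
   = ((1.41)^2) / ((0.94)·(0.89)^3)
   = 1.9881 / 0.66267 = 3.0001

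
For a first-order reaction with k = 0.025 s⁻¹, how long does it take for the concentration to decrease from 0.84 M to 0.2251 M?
52.67 s

From ln[A] = ln[A]₀ - k·t: t = ln([A]₀/[A])/k = ln(0.84/0.2251)/0.025 = ln(3.7317)/0.025 = 1.3169/0.025 = 52.67 s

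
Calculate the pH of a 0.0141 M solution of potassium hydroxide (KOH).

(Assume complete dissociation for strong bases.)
pH = 12.15

[OH⁻] = 0.0141 M for strong base. pOH = -log[OH⁻] = 1.85, pH = 14 - pOH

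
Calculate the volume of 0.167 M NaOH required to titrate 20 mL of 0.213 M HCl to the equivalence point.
V_{base} = 25.5 mL

At equivalence: moles acid = moles base.
moles HCl = 0.213 M × 0.02 L = 0.00426 mol
V_NaOH = 0.00426 mol ÷ 0.167 M = 0.02551 L = 25.5 mL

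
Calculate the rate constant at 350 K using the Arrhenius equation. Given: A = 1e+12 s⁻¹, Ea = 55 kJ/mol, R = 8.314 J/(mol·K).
6.19e+03 s⁻¹

k = A·exp(-Ea/(R·T)) = 1e+12·exp(-55000/(8.314·350)) = 1e+12·exp(-18.9010) = 1e+12·6.1859e-09 = 6.19e+03 s⁻¹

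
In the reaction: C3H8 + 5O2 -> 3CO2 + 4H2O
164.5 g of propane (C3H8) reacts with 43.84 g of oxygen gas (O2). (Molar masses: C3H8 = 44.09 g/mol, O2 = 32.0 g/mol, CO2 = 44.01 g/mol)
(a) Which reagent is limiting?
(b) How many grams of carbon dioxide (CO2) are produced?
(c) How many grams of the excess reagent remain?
(a) O2, (b) 36.18 g, (c) 152.4 g

Moles of C3H8 = 164.5 g ÷ 44.09 g/mol = 3.731 mol
Moles of O2 = 43.84 g ÷ 32.0 g/mol = 1.37 mol
Moles ÷ coefficient: C3H8: 3.731/1 = 3.731, O2: 1.37/5 = 0.274
(a) O2 has the smaller value, so O2 is the limiting reagent.
(b) Moles of CO2 = 1.37 mol O2 × (3/5) = 0.822 mol; mass = 0.822 mol × 44.01 g/mol = 36.18 g
(c) C3H8 consumed = 1.37 × (1/5) = 0.274 mol; remaining = 3.731 − 0.274 = 3.457 mol; mass = 3.457 mol × 44.09 g/mol = 152.4 g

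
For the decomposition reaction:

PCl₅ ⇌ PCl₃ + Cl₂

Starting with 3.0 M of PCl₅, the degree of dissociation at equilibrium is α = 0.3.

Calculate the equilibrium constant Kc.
K_c = 0.3857

x = α·[A]₀ = 0.3 × 3.0 = 0.9 M dissociated.
At eq: [PCl₅] = 3.0 − 0.9 = 2.1 M; [PCl₃] = [Cl₂] = x = 0.9 M.
Kc = [PCl₃][Cl₂]/[PCl₅] = (0.9)²/2.1 = 0.3857.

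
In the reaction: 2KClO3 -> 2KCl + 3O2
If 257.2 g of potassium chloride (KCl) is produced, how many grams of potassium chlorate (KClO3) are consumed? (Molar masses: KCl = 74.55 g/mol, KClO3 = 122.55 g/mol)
Moles of KCl = 257.2 g ÷ 74.55 g/mol = 3.45003 mol
Mole ratio: 2 mol KClO3 / 2 mol KCl
Moles of KClO3 = 3.45003 × (2/2) = 3.45003 mol
Mass of KClO3 = 3.45003 mol × 122.55 g/mol = 422.8 g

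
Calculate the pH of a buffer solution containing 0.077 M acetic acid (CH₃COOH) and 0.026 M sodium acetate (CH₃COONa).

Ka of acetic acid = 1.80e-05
pH = 4.27

pKa = -log(1.80e-05) = 4.74. pH = pKa + log([A⁻]/[HA]) = 4.74 + log(0.026/0.077)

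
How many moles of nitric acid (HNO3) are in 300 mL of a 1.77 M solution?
Moles = Molarity × Volume (L)
Moles = 1.77 M × 0.3 L = 0.531 mol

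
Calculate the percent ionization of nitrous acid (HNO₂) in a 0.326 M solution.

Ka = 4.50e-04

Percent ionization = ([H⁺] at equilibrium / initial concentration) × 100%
Percent ionization = 3.65%

Let x = [H⁺]. Ka = x²/(C - x) ⇒ x² + (4.50e-04)x - (4.50e-04)(0.326) = 0. x = 1.1889e-02. Percent = (1.1889e-02/0.326) × 100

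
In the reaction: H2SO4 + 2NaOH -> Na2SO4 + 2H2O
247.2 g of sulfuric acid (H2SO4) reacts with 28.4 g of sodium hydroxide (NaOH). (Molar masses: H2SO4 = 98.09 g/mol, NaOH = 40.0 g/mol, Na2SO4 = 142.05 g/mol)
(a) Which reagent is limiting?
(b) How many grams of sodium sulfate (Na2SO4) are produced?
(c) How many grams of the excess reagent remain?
(a) NaOH, (b) 50.43 g, (c) 212.4 g

Moles of H2SO4 = 247.2 g ÷ 98.09 g/mol = 2.52013 mol
Moles of NaOH = 28.4 g ÷ 40.0 g/mol = 0.71 mol
Moles ÷ coefficient: H2SO4: 2.52013/1 = 2.52, NaOH: 0.71/2 = 0.355
(a) NaOH has the smaller value, so NaOH is the limiting reagent.
(b) Moles of Na2SO4 = 0.71 mol NaOH × (1/2) = 0.355 mol; mass = 0.355 mol × 142.05 g/mol = 50.43 g
(c) H2SO4 consumed = 0.71 × (1/2) = 0.355 mol; remaining = 2.52013 − 0.355 = 2.16513 mol; mass = 2.16513 mol × 98.09 g/mol = 212.4 g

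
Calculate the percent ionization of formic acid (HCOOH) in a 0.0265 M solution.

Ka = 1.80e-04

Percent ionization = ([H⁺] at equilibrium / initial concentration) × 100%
Percent ionization = 7.91%

Let x = [H⁺]. Ka = x²/(C - x) ⇒ x² + (1.80e-04)x - (1.80e-04)(0.0265) = 0. x = 2.0959e-03. Percent = (2.0959e-03/0.0265) × 100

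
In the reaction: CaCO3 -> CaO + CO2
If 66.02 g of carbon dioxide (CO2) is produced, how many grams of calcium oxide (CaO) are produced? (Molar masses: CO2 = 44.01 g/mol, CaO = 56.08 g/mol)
Moles of CO2 = 66.02 g ÷ 44.01 g/mol = 1.50011 mol
Mole ratio: 1 mol CaO / 1 mol CO2
Moles of CaO = 1.50011 × (1/1) = 1.50011 mol
Mass of CaO = 1.50011 mol × 56.08 g/mol = 84.13 g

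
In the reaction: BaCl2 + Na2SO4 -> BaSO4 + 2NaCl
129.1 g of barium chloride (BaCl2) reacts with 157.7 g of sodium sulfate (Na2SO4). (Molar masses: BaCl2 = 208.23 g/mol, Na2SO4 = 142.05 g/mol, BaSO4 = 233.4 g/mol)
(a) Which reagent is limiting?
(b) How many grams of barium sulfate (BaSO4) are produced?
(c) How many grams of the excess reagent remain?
(a) BaCl2, (b) 144.7 g, (c) 69.63 g

Moles of BaCl2 = 129.1 g ÷ 208.23 g/mol = 0.619988 mol
Moles of Na2SO4 = 157.7 g ÷ 142.05 g/mol = 1.11017 mol
Moles ÷ coefficient: BaCl2: 0.619988/1 = 0.62, Na2SO4: 1.11017/1 = 1.11
(a) BaCl2 has the smaller value, so BaCl2 is the limiting reagent.
(b) Moles of BaSO4 = 0.619988 mol BaCl2 × (1/1) = 0.619988 mol; mass = 0.619988 mol × 233.4 g/mol = 144.7 g
(c) Na2SO4 consumed = 0.619988 × (1/1) = 0.619988 mol; remaining = 1.11017 − 0.619988 = 0.490185 mol; mass = 0.490185 mol × 142.05 g/mol = 69.63 g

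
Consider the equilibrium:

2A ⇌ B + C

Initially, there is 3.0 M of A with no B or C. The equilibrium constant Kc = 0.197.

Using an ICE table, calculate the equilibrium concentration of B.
[B] = 0.705 M

ICE: [A] = 3.0 − 2x, [B] = [C] = x.
Kc = x²/(3.0 − 2x)² = 0.197 ⇒ √Kc = x/(3.0 − 2x).
x = √0.197·3.0/(1 + 2√0.197) = 0.44385·3.0/1.8877 = 0.70538.
[B] = x = 0.705 M.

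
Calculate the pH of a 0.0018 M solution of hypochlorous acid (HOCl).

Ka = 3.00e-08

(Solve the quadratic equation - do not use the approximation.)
pH = 5.13

x² + Ka×x - Ka×C = 0. Using quadratic formula: [H⁺] = 7.3335e-06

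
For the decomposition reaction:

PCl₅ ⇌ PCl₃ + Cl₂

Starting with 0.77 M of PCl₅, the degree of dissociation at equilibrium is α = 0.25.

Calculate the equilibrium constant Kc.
K_c = 0.0642

x = α·[A]₀ = 0.25 × 0.77 = 0.1925 M dissociated.
At eq: [PCl₅] = 0.77 − 0.1925 = 0.5775 M; [PCl₃] = [Cl₂] = x = 0.1925 M.
Kc = [PCl₃][Cl₂]/[PCl₅] = (0.1925)²/0.5775 = 0.06417.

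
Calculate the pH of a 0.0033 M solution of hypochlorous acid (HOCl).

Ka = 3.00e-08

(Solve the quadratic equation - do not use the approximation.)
pH = 5.00

x² + Ka×x - Ka×C = 0. Using quadratic formula: [H⁺] = 9.9349e-06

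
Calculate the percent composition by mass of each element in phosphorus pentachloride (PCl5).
P: 14.87%, Cl: 85.13%

Molar mass of PCl5 = 208.22 g/mol
% P = (1 × 30.97) / 208.22 × 100% = 30.97 / 208.22 × 100% = 14.87%
% Cl = (5 × 35.45) / 208.22 × 100% = 177.25 / 208.22 × 100% = 85.13%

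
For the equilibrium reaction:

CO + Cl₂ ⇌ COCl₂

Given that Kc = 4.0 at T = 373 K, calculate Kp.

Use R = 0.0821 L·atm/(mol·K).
K_p = 0.1306

Δn = (moles gaseous products) − (moles gaseous reactants) = -1
T = 373 K; RT = 0.0821 × 373 = 30.6233
Kp = Kc·(RT)^Δn = 4.0 × (30.6233)^-1 = 4.0 × 0.0326549 = 0.1306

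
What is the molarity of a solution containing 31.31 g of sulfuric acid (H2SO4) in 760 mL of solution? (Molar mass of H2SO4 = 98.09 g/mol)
Moles of H2SO4 = 31.31 g ÷ 98.09 g/mol = 0.319197 mol
Volume = 760 mL = 0.76 L
Molarity = 0.319197 mol ÷ 0.76 L = 0.42 M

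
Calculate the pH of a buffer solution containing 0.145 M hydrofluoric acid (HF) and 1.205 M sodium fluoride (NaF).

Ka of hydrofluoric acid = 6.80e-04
pH = 4.09

pKa = -log(6.80e-04) = 3.17. pH = pKa + log([A⁻]/[HA]) = 3.17 + log(1.205/0.145)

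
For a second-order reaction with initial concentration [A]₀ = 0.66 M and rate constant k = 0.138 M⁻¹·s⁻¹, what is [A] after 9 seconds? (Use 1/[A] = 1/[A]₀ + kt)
0.3627 M

1/[A] = 1/[A]₀ + k·t = 1/0.66 + (0.138)·(9) = 1.5152 + 1.2420 = 2.7572
[A] = 1/2.7572 = 0.3627 M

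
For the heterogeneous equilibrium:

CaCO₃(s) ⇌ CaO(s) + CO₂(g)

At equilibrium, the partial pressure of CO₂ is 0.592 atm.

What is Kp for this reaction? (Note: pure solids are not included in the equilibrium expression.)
K_p = 0.592

Solids (CaCO₃, CaO) have activity 1 and are excluded.
Kp = P(CO₂) = 0.592.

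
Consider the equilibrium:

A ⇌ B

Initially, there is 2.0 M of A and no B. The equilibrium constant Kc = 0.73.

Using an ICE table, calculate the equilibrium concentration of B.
[B] = 0.844 M

ICE: [A] = 2.0 − x, [B] = x.
Kc = x/(2.0 − x) = 0.73 ⇒ x = 0.73·2.0/(1 + 0.73) = 1.46/1.73 = 0.8439.
[B] = x = 0.844 M.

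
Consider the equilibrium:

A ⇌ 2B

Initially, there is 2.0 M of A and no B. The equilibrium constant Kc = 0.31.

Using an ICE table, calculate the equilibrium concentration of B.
[B] = 0.714 M

ICE: [A] = 2.0 − x, [B] = 2x.
Kc = (2x)²/(2.0 − x) = 0.31 ⇒ 4x² + 0.31x − 0.62 = 0.
x = (−0.31 + √(0.31² + 4·4·0.62))/(2·4) = (−0.31 + √10.016)/8 = 0.35685.
[B] = 2x = 0.714 M.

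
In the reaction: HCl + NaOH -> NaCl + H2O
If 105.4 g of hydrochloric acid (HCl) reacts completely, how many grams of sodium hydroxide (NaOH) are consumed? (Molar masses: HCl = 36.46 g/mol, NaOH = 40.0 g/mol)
Moles of HCl = 105.4 g ÷ 36.46 g/mol = 2.89084 mol
Mole ratio: 1 mol NaOH / 1 mol HCl
Moles of NaOH = 2.89084 × (1/1) = 2.89084 mol
Mass of NaOH = 2.89084 mol × 40.0 g/mol = 115.6 g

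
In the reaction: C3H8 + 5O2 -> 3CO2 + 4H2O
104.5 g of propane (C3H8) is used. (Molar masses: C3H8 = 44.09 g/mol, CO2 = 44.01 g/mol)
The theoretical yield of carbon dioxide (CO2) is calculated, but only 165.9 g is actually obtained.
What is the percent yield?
Moles of C3H8 = 104.5 g ÷ 44.09 g/mol = 2.37015 mol
Mole ratio: 3 mol CO2 / 1 mol C3H8
Moles of CO2 = 2.37015 × (3/1) = 7.11046 mol
Theoretical yield = 7.11046 mol × 44.01 g/mol = 312.93 g
Actual yield = 165.9 g
Percent yield = (165.9 / 312.93) × 100% = 53.0%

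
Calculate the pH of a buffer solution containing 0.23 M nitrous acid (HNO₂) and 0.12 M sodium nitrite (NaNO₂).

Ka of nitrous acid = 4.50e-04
pH = 3.06

pKa = -log(4.50e-04) = 3.35. pH = pKa + log([A⁻]/[HA]) = 3.35 + log(0.12/0.23)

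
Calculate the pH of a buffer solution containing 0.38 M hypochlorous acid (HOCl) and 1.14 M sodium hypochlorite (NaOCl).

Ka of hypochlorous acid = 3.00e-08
pH = 8.00

pKa = -log(3.00e-08) = 7.52. pH = pKa + log([A⁻]/[HA]) = 7.52 + log(1.14/0.38)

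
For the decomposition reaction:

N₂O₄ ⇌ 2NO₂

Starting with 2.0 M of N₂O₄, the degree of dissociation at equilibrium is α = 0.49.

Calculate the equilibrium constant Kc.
K_c = 3.7663

x = α·[A]₀ = 0.49 × 2.0 = 0.98 M dissociated.
At eq: [N₂O₄] = 2.0 − 0.98 = 1.02 M; [NO₂] = 2x = 1.96 M.
Kc = [NO₂]²/[N₂O₄] = (1.96)²/1.02 = 3.766.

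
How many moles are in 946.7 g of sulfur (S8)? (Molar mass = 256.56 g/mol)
Moles = 946.7 g ÷ 256.56 g/mol = 3.69 mol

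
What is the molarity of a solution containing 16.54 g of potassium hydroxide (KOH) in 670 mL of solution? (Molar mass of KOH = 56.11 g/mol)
Moles of KOH = 16.54 g ÷ 56.11 g/mol = 0.294778 mol
Volume = 670 mL = 0.67 L
Molarity = 0.294778 mol ÷ 0.67 L = 0.44 M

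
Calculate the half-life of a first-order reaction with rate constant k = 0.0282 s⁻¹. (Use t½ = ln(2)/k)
24.58 s

t½ = ln(2)/k = 0.6931/0.0282 = 24.58 s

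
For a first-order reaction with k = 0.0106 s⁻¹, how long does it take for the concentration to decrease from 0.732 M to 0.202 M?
121.46 s

From ln[A] = ln[A]₀ - k·t: t = ln([A]₀/[A])/k = ln(0.732/0.202)/0.0106 = ln(3.6238)/0.0106 = 1.2875/0.0106 = 121.46 s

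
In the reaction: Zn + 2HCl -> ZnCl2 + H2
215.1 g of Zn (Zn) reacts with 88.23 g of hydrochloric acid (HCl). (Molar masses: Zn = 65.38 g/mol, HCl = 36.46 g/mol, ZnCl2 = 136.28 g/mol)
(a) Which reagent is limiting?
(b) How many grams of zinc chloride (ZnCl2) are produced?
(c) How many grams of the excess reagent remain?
(a) HCl, (b) 164.9 g, (c) 136 g

Moles of Zn = 215.1 g ÷ 65.38 g/mol = 3.29 mol
Moles of HCl = 88.23 g ÷ 36.46 g/mol = 2.41991 mol
Moles ÷ coefficient: Zn: 3.29/1 = 3.29, HCl: 2.41991/2 = 1.21
(a) HCl has the smaller value, so HCl is the limiting reagent.
(b) Moles of ZnCl2 = 2.41991 mol HCl × (1/2) = 1.20996 mol; mass = 1.20996 mol × 136.28 g/mol = 164.9 g
(c) Zn consumed = 2.41991 × (1/2) = 1.20996 mol; remaining = 3.29 − 1.20996 = 2.08004 mol; mass = 2.08004 mol × 65.38 g/mol = 136 g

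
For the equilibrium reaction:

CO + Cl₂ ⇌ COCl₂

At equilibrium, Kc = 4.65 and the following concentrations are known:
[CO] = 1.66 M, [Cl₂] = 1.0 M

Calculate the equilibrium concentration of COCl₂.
[COCl₂] = 7.7190 M

Kc = ([COCl₂]) / ([CO] × [Cl₂]) = 4.65
[COCl₂]^1 = Kc · (reactant terms)/(other product terms) = 4.65 · 1.66 / 1 = 7.719
[COCl₂] = 7.7190 M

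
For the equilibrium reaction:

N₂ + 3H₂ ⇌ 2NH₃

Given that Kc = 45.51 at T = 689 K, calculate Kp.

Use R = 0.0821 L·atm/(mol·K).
K_p = 0.0142

Δn = (moles gaseous products) − (moles gaseous reactants) = -2
T = 689 K; RT = 0.0821 × 689 = 56.5669
Kp = Kc·(RT)^Δn = 45.51 × (56.5669)^-2 = 45.51 × 0.000312518 = 0.0142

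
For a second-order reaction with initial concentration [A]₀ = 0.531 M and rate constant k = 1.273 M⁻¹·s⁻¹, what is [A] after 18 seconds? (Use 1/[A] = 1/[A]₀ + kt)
0.0403 M

1/[A] = 1/[A]₀ + k·t = 1/0.531 + (1.273)·(18) = 1.8832 + 22.9140 = 24.7972
[A] = 1/24.7972 = 0.0403 M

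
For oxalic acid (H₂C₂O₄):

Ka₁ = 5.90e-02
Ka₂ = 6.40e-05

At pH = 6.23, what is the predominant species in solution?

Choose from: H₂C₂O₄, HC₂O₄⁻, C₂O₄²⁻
C₂O₄²⁻

pKa1 = 1.23, pKa2 = 4.19. Each pKa is the crossover between adjacent species; pH = 6.23 lies in the region where C₂O₄²⁻ predominates.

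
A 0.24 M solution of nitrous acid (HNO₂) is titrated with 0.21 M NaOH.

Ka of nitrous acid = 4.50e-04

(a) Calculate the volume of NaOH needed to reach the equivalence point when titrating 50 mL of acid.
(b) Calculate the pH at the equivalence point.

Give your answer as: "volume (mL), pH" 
V = 57.1 mL, pH = 8.20

(a) At equivalence: moles acid = moles base.
moles acid = 0.24 × 0.05 = 0.012 mol; V_NaOH = 0.012/0.21 = 0.05714 L = 57.1 mL.
(b) At equivalence, all acid → conjugate base A⁻ at [A⁻] = 0.012/0.1071 = 0.112 M.
Kb = Kw/Ka = 1.0e-14/4.50e-04 = 2.222e-11; [OH⁻] = √(Kb·[A⁻]) = 1.578e-06; pOH = 5.80; pH = 14 − pOH = 8.20.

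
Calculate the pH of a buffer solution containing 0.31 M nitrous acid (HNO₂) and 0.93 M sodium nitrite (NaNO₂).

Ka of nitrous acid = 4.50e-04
pH = 3.82

pKa = -log(4.50e-04) = 3.35. pH = pKa + log([A⁻]/[HA]) = 3.35 + log(0.93/0.31)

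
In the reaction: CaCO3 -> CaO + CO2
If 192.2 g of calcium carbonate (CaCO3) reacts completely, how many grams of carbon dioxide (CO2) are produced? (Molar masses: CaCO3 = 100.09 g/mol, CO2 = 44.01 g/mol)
Moles of CaCO3 = 192.2 g ÷ 100.09 g/mol = 1.92027 mol
Mole ratio: 1 mol CO2 / 1 mol CaCO3
Moles of CO2 = 1.92027 × (1/1) = 1.92027 mol
Mass of CO2 = 1.92027 mol × 44.01 g/mol = 84.51 g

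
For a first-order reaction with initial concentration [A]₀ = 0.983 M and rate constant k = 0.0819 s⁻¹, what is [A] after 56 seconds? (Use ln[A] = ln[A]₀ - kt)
0.0100 M

ln[A] = ln[A]₀ - k·t = ln(0.983) - (0.0819)·(56) = -0.0171 - 4.5864 = -4.6035
[A] = e^(-4.6035) = 0.0100 M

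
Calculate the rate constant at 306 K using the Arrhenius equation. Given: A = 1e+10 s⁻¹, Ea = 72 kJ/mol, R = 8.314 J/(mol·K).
5.12e-03 s⁻¹

k = A·exp(-Ea/(R·T)) = 1e+10·exp(-72000/(8.314·306)) = 1e+10·exp(-28.3010) = 1e+10·5.1174e-13 = 5.12e-03 s⁻¹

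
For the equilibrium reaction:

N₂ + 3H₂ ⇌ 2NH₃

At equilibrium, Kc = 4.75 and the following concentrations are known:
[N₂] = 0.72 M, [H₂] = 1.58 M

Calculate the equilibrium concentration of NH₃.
[NH₃] = 3.6728 M

Kc = ([NH₃]^2) / ([N₂] × [H₂]^3) = 4.75
[NH₃]^2 = Kc · (reactant terms)/(other product terms) = 4.75 · 2.8399 / 1 = 13.49
[NH₃] = (13.49)^(1/2) = 3.6728 M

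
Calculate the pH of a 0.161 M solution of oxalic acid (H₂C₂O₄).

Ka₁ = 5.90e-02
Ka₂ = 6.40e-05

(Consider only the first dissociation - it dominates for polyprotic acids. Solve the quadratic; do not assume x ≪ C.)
pH = 1.14

x² + Ka₁·x − Ka₁·C = 0 with Ka₁ = 5.90e-02, C = 0.161.
x = (−Ka₁ + √(Ka₁² + 4·Ka₁·C))/2 = 7.2330e-02 M, so pH = 1.14.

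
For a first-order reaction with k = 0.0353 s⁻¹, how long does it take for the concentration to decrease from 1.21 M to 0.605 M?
19.64 s

From ln[A] = ln[A]₀ - k·t: t = ln([A]₀/[A])/k = ln(1.21/0.605)/0.0353 = ln(2.0000)/0.0353 = 0.6931/0.0353 = 19.64 s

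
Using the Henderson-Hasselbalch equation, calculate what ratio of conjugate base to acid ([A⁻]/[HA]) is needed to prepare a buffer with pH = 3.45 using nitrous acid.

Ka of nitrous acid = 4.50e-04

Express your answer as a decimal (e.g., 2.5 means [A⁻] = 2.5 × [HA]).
[A⁻]/[HA] = 1.268

pKa = −log(4.50e-04) = 3.3468. pH = pKa + log([A⁻]/[HA]). 3.45 = 3.3468 + log(ratio). log(ratio) = 3.45 − 3.3468 = 0.1032. ratio = 10^(0.1032) = 1.268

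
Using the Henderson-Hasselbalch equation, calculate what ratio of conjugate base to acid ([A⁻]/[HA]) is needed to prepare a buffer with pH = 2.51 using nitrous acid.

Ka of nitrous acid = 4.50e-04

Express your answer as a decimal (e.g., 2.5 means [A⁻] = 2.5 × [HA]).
[A⁻]/[HA] = 0.146

pKa = −log(4.50e-04) = 3.3468. pH = pKa + log([A⁻]/[HA]). 2.51 = 3.3468 + log(ratio). log(ratio) = 2.51 − 3.3468 = -0.8368. ratio = 10^(-0.8368) = 0.146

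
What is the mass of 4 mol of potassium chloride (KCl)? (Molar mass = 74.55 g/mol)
Mass = 4 mol × 74.55 g/mol = 298.2 g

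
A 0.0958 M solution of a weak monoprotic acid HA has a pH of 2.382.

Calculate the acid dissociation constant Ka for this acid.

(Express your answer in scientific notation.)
K_a = 1.88e-04

[H⁺] = 10^(−pH) = 10^(−2.382) = 4.150e-03 M. For HA ⇌ H⁺ + A⁻, Ka = x²/(C − x) = (4.150e-03)²/(0.0958 − 4.150e-03) = 1.88e-04.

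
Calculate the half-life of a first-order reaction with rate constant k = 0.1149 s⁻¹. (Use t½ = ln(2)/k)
6.03 s

t½ = ln(2)/k = 0.6931/0.1149 = 6.03 s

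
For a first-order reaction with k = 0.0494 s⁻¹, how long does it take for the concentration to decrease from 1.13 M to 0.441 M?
19.05 s

From ln[A] = ln[A]₀ - k·t: t = ln([A]₀/[A])/k = ln(1.13/0.441)/0.0494 = ln(2.5624)/0.0494 = 0.9409/0.0494 = 19.05 s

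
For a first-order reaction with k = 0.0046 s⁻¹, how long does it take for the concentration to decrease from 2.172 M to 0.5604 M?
294.51 s

From ln[A] = ln[A]₀ - k·t: t = ln([A]₀/[A])/k = ln(2.172/0.5604)/0.0046 = ln(3.8758)/0.0046 = 1.3548/0.0046 = 294.51 s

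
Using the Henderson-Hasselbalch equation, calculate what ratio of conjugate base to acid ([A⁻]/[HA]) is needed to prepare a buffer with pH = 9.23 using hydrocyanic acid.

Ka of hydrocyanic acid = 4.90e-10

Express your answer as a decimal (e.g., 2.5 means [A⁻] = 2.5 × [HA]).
[A⁻]/[HA] = 0.832

pKa = −log(4.90e-10) = 9.3098. pH = pKa + log([A⁻]/[HA]). 9.23 = 9.3098 + log(ratio). log(ratio) = 9.23 − 9.3098 = -0.0798. ratio = 10^(-0.0798) = 0.832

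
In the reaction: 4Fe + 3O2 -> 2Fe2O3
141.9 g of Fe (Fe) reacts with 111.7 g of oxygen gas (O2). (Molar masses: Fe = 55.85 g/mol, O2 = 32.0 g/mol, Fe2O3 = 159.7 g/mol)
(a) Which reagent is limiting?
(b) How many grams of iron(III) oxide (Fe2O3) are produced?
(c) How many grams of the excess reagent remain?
(a) Fe, (b) 202.9 g, (c) 50.72 g

Moles of Fe = 141.9 g ÷ 55.85 g/mol = 2.54073 mol
Moles of O2 = 111.7 g ÷ 32.0 g/mol = 3.49063 mol
Moles ÷ coefficient: Fe: 2.54073/4 = 0.6352, O2: 3.49063/3 = 1.164
(a) Fe has the smaller value, so Fe is the limiting reagent.
(b) Moles of Fe2O3 = 2.54073 mol Fe × (2/4) = 1.27037 mol; mass = 1.27037 mol × 159.7 g/mol = 202.9 g
(c) O2 consumed = 2.54073 × (3/4) = 1.90555 mol; remaining = 3.49063 − 1.90555 = 1.58507 mol; mass = 1.58507 mol × 32.0 g/mol = 50.72 g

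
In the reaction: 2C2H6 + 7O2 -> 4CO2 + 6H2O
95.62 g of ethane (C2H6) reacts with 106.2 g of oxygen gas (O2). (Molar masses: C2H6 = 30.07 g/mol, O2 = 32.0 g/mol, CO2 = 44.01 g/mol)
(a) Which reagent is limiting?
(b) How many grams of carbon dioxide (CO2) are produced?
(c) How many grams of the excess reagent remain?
(a) O2, (b) 83.46 g, (c) 67.11 g

Moles of C2H6 = 95.62 g ÷ 30.07 g/mol = 3.17991 mol
Moles of O2 = 106.2 g ÷ 32.0 g/mol = 3.31875 mol
Moles ÷ coefficient: C2H6: 3.17991/2 = 1.59, O2: 3.31875/7 = 0.4741
(a) O2 has the smaller value, so O2 is the limiting reagent.
(b) Moles of CO2 = 3.31875 mol O2 × (4/7) = 1.89643 mol; mass = 1.89643 mol × 44.01 g/mol = 83.46 g
(c) C2H6 consumed = 3.31875 × (2/7) = 0.948214 mol; remaining = 3.17991 − 0.948214 = 2.2317 mol; mass = 2.2317 mol × 30.07 g/mol = 67.11 g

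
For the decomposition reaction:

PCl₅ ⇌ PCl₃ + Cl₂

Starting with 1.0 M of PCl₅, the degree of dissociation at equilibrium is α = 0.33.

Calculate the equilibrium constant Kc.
K_c = 0.1625

x = α·[A]₀ = 0.33 × 1.0 = 0.33 M dissociated.
At eq: [PCl₅] = 1.0 − 0.33 = 0.67 M; [PCl₃] = [Cl₂] = x = 0.33 M.
Kc = [PCl₃][Cl₂]/[PCl₅] = (0.33)²/0.67 = 0.1625.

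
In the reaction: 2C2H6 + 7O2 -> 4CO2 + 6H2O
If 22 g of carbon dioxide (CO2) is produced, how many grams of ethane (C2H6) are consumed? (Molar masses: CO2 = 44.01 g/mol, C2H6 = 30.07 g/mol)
Moles of CO2 = 22 g ÷ 44.01 g/mol = 0.499886 mol
Mole ratio: 2 mol C2H6 / 4 mol CO2
Moles of C2H6 = 0.499886 × (2/4) = 0.249943 mol
Mass of C2H6 = 0.249943 mol × 30.07 g/mol = 7.516 g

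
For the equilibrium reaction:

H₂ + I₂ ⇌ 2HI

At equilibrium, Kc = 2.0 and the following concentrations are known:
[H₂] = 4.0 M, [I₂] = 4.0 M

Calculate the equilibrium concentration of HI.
[HI] = 5.6569 M

Kc = ([HI]^2) / ([H₂] × [I₂]) = 2.0
[HI]^2 = Kc · (reactant terms)/(other product terms) = 2.0 · 16 / 1 = 32
[HI] = (32)^(1/2) = 5.6569 M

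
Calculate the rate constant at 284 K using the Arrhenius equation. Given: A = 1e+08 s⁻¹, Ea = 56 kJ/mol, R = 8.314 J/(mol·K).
5.01e-03 s⁻¹

k = A·exp(-Ea/(R·T)) = 1e+08·exp(-56000/(8.314·284)) = 1e+08·exp(-23.7170) = 1e+08·5.0100e-11 = 5.01e-03 s⁻¹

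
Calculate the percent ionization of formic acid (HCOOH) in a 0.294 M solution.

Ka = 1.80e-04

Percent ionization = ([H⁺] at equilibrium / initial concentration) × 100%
Percent ionization = 2.44%

Let x = [H⁺]. Ka = x²/(C - x) ⇒ x² + (1.80e-04)x - (1.80e-04)(0.294) = 0. x = 7.1852e-03. Percent = (7.1852e-03/0.294) × 100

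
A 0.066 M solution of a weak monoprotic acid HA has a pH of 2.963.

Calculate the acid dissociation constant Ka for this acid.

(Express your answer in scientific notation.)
K_a = 1.83e-05

[H⁺] = 10^(−pH) = 10^(−2.963) = 1.089e-03 M. For HA ⇌ H⁺ + A⁻, Ka = x²/(C − x) = (1.089e-03)²/(0.066 − 1.089e-03) = 1.83e-05.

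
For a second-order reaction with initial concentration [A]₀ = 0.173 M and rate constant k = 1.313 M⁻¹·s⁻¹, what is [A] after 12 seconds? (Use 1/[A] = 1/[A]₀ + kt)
0.0464 M

1/[A] = 1/[A]₀ + k·t = 1/0.173 + (1.313)·(12) = 5.7803 + 15.7560 = 21.5363
[A] = 1/21.5363 = 0.0464 M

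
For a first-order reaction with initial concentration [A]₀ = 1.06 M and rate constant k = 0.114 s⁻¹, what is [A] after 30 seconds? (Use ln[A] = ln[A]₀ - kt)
0.0347 M

ln[A] = ln[A]₀ - k·t = ln(1.06) - (0.114)·(30) = 0.0583 - 3.4200 = -3.3617
[A] = e^(-3.3617) = 0.0347 M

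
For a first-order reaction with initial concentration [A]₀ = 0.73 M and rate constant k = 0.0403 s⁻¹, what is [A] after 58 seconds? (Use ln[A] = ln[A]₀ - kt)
0.0705 M

ln[A] = ln[A]₀ - k·t = ln(0.73) - (0.0403)·(58) = -0.3147 - 2.3374 = -2.6521
[A] = e^(-2.6521) = 0.0705 M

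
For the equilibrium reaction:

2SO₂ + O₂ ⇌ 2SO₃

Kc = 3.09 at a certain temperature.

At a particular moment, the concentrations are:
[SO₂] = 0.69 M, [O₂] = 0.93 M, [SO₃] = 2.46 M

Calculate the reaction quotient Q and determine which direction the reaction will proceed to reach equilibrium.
Q = 13.668, Q > K, reaction proceeds reverse (toward reactants)

Q = ([SO₃]^2) / ([SO₂]^2 × [O₂])
  = ((2.46)^2) / ((0.69)^2·(0.93)) = 6.0516/0.44277 = 13.67
Since Q = 13.67 > Kc = 3.09, the reaction proceeds reverse (toward reactants) to reach equilibrium.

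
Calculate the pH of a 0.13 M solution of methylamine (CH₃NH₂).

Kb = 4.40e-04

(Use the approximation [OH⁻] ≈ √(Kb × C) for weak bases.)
pH = 11.88

[OH⁻] = √(Kb × C) = √(4.40e-04 × 0.13) = 7.5631e-03. pOH = 2.12, pH = 14 - pOH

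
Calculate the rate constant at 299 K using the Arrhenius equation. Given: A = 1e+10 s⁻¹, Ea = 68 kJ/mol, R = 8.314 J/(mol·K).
1.32e-02 s⁻¹

k = A·exp(-Ea/(R·T)) = 1e+10·exp(-68000/(8.314·299)) = 1e+10·exp(-27.3544) = 1e+10·1.3186e-12 = 1.32e-02 s⁻¹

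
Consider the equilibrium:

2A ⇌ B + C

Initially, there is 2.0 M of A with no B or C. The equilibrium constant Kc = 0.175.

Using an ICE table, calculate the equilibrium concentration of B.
[B] = 0.456 M

ICE: [A] = 2.0 − 2x, [B] = [C] = x.
Kc = x²/(2.0 − 2x)² = 0.175 ⇒ √Kc = x/(2.0 − 2x).
x = √0.175·2.0/(1 + 2√0.175) = 0.41833·2.0/1.8367 = 0.45553.
[B] = x = 0.456 M.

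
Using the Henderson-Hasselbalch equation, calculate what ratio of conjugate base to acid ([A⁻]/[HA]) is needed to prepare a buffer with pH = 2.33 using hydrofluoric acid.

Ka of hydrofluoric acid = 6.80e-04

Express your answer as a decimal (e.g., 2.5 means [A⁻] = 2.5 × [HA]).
[A⁻]/[HA] = 0.145

pKa = −log(6.80e-04) = 3.1675. pH = pKa + log([A⁻]/[HA]). 2.33 = 3.1675 + log(ratio). log(ratio) = 2.33 − 3.1675 = -0.8375. ratio = 10^(-0.8375) = 0.145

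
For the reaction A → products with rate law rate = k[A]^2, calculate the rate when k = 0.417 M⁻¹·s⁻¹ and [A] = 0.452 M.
0.08519 M/s

rate = k·[A]^2 = 0.417·(0.452)^2 = 0.417·0.204304 = 0.08519 M/s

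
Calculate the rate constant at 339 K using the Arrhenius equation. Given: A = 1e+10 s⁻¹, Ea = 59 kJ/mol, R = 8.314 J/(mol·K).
8.10e+00 s⁻¹

k = A·exp(-Ea/(R·T)) = 1e+10·exp(-59000/(8.314·339)) = 1e+10·exp(-20.9335) = 1e+10·8.1038e-10 = 8.10e+00 s⁻¹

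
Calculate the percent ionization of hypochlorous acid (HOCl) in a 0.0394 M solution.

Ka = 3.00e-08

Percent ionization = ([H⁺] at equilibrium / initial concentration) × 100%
Percent ionization = 0.0872%

Let x = [H⁺]. Ka = x²/(C - x) ⇒ x² + (3.00e-08)x - (3.00e-08)(0.0394) = 0. x = 3.4365e-05. Percent = (3.4365e-05/0.0394) × 100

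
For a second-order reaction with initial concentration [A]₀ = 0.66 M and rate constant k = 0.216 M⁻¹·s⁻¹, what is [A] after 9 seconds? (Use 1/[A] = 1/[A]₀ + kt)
0.2891 M

1/[A] = 1/[A]₀ + k·t = 1/0.66 + (0.216)·(9) = 1.5152 + 1.9440 = 3.4592
[A] = 1/3.4592 = 0.2891 M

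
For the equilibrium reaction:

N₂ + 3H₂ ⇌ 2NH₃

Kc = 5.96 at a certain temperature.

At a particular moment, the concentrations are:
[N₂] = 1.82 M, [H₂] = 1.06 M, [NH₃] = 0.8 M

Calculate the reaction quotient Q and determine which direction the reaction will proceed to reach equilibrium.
Q = 0.295, Q < K, reaction proceeds forward (toward products)

Q = ([NH₃]^2) / ([N₂] × [H₂]^3)
  = ((0.8)^2) / ((1.82)·(1.06)^3) = 0.64/2.1676 = 0.2953
Since Q = 0.2953 < Kc = 5.96, the reaction proceeds forward (toward products) to reach equilibrium.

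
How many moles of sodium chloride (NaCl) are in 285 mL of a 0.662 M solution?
Moles = Molarity × Volume (L)
Moles = 0.662 M × 0.285 L = 0.1887 mol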